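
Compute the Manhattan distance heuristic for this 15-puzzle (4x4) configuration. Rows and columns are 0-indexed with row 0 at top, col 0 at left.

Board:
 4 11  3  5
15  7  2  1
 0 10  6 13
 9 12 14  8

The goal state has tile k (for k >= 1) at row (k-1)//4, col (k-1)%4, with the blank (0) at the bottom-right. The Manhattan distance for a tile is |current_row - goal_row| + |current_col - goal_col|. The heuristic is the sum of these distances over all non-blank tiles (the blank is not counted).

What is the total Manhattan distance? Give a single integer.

Answer: 34

Derivation:
Tile 4: (0,0)->(0,3) = 3
Tile 11: (0,1)->(2,2) = 3
Tile 3: (0,2)->(0,2) = 0
Tile 5: (0,3)->(1,0) = 4
Tile 15: (1,0)->(3,2) = 4
Tile 7: (1,1)->(1,2) = 1
Tile 2: (1,2)->(0,1) = 2
Tile 1: (1,3)->(0,0) = 4
Tile 10: (2,1)->(2,1) = 0
Tile 6: (2,2)->(1,1) = 2
Tile 13: (2,3)->(3,0) = 4
Tile 9: (3,0)->(2,0) = 1
Tile 12: (3,1)->(2,3) = 3
Tile 14: (3,2)->(3,1) = 1
Tile 8: (3,3)->(1,3) = 2
Sum: 3 + 3 + 0 + 4 + 4 + 1 + 2 + 4 + 0 + 2 + 4 + 1 + 3 + 1 + 2 = 34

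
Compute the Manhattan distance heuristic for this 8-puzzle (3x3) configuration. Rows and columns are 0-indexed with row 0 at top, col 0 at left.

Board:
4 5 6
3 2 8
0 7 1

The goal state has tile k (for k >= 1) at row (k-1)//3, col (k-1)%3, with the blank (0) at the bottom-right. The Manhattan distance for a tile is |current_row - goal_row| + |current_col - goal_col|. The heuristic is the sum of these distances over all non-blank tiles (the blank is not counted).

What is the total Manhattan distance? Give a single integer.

Tile 4: (0,0)->(1,0) = 1
Tile 5: (0,1)->(1,1) = 1
Tile 6: (0,2)->(1,2) = 1
Tile 3: (1,0)->(0,2) = 3
Tile 2: (1,1)->(0,1) = 1
Tile 8: (1,2)->(2,1) = 2
Tile 7: (2,1)->(2,0) = 1
Tile 1: (2,2)->(0,0) = 4
Sum: 1 + 1 + 1 + 3 + 1 + 2 + 1 + 4 = 14

Answer: 14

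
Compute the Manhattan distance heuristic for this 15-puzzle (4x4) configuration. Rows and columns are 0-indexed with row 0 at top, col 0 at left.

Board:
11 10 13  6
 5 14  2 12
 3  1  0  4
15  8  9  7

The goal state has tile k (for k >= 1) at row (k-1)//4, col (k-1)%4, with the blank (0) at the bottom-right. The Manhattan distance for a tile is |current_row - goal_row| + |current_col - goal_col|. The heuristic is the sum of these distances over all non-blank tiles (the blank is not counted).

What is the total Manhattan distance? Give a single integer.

Answer: 40

Derivation:
Tile 11: at (0,0), goal (2,2), distance |0-2|+|0-2| = 4
Tile 10: at (0,1), goal (2,1), distance |0-2|+|1-1| = 2
Tile 13: at (0,2), goal (3,0), distance |0-3|+|2-0| = 5
Tile 6: at (0,3), goal (1,1), distance |0-1|+|3-1| = 3
Tile 5: at (1,0), goal (1,0), distance |1-1|+|0-0| = 0
Tile 14: at (1,1), goal (3,1), distance |1-3|+|1-1| = 2
Tile 2: at (1,2), goal (0,1), distance |1-0|+|2-1| = 2
Tile 12: at (1,3), goal (2,3), distance |1-2|+|3-3| = 1
Tile 3: at (2,0), goal (0,2), distance |2-0|+|0-2| = 4
Tile 1: at (2,1), goal (0,0), distance |2-0|+|1-0| = 3
Tile 4: at (2,3), goal (0,3), distance |2-0|+|3-3| = 2
Tile 15: at (3,0), goal (3,2), distance |3-3|+|0-2| = 2
Tile 8: at (3,1), goal (1,3), distance |3-1|+|1-3| = 4
Tile 9: at (3,2), goal (2,0), distance |3-2|+|2-0| = 3
Tile 7: at (3,3), goal (1,2), distance |3-1|+|3-2| = 3
Sum: 4 + 2 + 5 + 3 + 0 + 2 + 2 + 1 + 4 + 3 + 2 + 2 + 4 + 3 + 3 = 40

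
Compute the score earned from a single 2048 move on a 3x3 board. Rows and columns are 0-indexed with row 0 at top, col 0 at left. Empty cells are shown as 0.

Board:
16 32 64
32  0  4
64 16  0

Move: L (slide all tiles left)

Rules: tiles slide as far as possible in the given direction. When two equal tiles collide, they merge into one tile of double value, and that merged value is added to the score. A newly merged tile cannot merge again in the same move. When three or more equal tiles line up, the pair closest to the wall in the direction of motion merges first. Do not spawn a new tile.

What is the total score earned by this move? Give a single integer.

Slide left:
row 0: [16, 32, 64] -> [16, 32, 64]  score +0 (running 0)
row 1: [32, 0, 4] -> [32, 4, 0]  score +0 (running 0)
row 2: [64, 16, 0] -> [64, 16, 0]  score +0 (running 0)
Board after move:
16 32 64
32  4  0
64 16  0

Answer: 0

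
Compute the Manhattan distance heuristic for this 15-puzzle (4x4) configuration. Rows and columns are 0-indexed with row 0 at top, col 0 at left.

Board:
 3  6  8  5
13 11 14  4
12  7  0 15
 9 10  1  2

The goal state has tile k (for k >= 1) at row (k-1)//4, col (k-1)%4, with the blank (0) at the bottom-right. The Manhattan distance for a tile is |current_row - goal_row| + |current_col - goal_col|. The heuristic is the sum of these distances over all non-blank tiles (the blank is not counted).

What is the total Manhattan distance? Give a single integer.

Answer: 36

Derivation:
Tile 3: at (0,0), goal (0,2), distance |0-0|+|0-2| = 2
Tile 6: at (0,1), goal (1,1), distance |0-1|+|1-1| = 1
Tile 8: at (0,2), goal (1,3), distance |0-1|+|2-3| = 2
Tile 5: at (0,3), goal (1,0), distance |0-1|+|3-0| = 4
Tile 13: at (1,0), goal (3,0), distance |1-3|+|0-0| = 2
Tile 11: at (1,1), goal (2,2), distance |1-2|+|1-2| = 2
Tile 14: at (1,2), goal (3,1), distance |1-3|+|2-1| = 3
Tile 4: at (1,3), goal (0,3), distance |1-0|+|3-3| = 1
Tile 12: at (2,0), goal (2,3), distance |2-2|+|0-3| = 3
Tile 7: at (2,1), goal (1,2), distance |2-1|+|1-2| = 2
Tile 15: at (2,3), goal (3,2), distance |2-3|+|3-2| = 2
Tile 9: at (3,0), goal (2,0), distance |3-2|+|0-0| = 1
Tile 10: at (3,1), goal (2,1), distance |3-2|+|1-1| = 1
Tile 1: at (3,2), goal (0,0), distance |3-0|+|2-0| = 5
Tile 2: at (3,3), goal (0,1), distance |3-0|+|3-1| = 5
Sum: 2 + 1 + 2 + 4 + 2 + 2 + 3 + 1 + 3 + 2 + 2 + 1 + 1 + 5 + 5 = 36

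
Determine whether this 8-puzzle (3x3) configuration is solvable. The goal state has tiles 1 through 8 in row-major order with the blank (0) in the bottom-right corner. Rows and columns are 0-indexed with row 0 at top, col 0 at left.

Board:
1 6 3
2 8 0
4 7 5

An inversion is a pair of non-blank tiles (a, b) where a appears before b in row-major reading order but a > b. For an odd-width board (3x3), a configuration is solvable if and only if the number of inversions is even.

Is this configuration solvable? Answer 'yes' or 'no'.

Inversions (pairs i<j in row-major order where tile[i] > tile[j] > 0): 9
9 is odd, so the puzzle is not solvable.

Answer: no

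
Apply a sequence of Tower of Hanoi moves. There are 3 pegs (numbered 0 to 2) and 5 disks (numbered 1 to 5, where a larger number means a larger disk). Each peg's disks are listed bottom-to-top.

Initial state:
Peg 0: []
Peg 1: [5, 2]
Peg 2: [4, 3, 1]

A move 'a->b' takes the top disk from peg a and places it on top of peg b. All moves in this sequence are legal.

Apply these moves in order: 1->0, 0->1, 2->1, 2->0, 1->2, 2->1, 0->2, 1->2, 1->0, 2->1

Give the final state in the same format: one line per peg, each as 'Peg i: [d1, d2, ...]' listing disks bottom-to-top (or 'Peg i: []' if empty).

After move 1 (1->0):
Peg 0: [2]
Peg 1: [5]
Peg 2: [4, 3, 1]

After move 2 (0->1):
Peg 0: []
Peg 1: [5, 2]
Peg 2: [4, 3, 1]

After move 3 (2->1):
Peg 0: []
Peg 1: [5, 2, 1]
Peg 2: [4, 3]

After move 4 (2->0):
Peg 0: [3]
Peg 1: [5, 2, 1]
Peg 2: [4]

After move 5 (1->2):
Peg 0: [3]
Peg 1: [5, 2]
Peg 2: [4, 1]

After move 6 (2->1):
Peg 0: [3]
Peg 1: [5, 2, 1]
Peg 2: [4]

After move 7 (0->2):
Peg 0: []
Peg 1: [5, 2, 1]
Peg 2: [4, 3]

After move 8 (1->2):
Peg 0: []
Peg 1: [5, 2]
Peg 2: [4, 3, 1]

After move 9 (1->0):
Peg 0: [2]
Peg 1: [5]
Peg 2: [4, 3, 1]

After move 10 (2->1):
Peg 0: [2]
Peg 1: [5, 1]
Peg 2: [4, 3]

Answer: Peg 0: [2]
Peg 1: [5, 1]
Peg 2: [4, 3]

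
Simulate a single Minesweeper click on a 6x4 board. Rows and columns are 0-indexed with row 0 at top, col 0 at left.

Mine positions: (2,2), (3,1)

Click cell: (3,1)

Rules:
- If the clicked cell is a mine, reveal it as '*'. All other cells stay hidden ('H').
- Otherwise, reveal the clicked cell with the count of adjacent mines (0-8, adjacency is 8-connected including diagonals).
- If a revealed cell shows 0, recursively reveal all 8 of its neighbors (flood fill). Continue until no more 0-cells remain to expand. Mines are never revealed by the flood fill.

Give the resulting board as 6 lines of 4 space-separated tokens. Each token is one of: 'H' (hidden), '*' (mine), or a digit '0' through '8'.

H H H H
H H H H
H H H H
H * H H
H H H H
H H H H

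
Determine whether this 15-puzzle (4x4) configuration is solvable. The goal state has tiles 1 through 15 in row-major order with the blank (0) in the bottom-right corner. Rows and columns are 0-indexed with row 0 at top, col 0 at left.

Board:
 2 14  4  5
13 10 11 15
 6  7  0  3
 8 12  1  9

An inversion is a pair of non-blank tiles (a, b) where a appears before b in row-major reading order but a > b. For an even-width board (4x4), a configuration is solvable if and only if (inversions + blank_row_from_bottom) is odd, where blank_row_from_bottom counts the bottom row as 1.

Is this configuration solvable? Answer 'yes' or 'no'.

Inversions: 53
Blank is in row 2 (0-indexed from top), which is row 2 counting from the bottom (bottom = 1).
53 + 2 = 55, which is odd, so the puzzle is solvable.

Answer: yes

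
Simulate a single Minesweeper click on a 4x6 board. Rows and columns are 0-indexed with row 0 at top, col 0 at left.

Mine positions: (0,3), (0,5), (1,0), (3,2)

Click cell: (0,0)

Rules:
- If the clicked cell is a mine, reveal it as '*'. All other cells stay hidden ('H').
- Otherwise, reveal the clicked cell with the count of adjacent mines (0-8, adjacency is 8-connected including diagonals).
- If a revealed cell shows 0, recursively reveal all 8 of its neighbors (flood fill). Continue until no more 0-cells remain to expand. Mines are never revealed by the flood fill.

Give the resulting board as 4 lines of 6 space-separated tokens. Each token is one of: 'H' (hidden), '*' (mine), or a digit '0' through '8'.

1 H H H H H
H H H H H H
H H H H H H
H H H H H H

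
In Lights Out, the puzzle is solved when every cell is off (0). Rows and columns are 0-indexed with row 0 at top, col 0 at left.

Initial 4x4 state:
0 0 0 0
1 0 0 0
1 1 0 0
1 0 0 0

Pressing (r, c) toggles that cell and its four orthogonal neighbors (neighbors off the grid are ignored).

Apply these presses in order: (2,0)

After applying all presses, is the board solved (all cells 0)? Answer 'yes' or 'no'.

Answer: yes

Derivation:
After press 1 at (2,0):
0 0 0 0
0 0 0 0
0 0 0 0
0 0 0 0

Lights still on: 0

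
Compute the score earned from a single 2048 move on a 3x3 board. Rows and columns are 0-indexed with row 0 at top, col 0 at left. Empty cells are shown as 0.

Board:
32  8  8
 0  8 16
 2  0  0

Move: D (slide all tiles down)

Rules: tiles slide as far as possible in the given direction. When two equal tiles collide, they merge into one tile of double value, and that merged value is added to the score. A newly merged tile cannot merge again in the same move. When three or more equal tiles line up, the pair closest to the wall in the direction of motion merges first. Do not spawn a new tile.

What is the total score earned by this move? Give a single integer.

Answer: 16

Derivation:
Slide down:
col 0: [32, 0, 2] -> [0, 32, 2]  score +0 (running 0)
col 1: [8, 8, 0] -> [0, 0, 16]  score +16 (running 16)
col 2: [8, 16, 0] -> [0, 8, 16]  score +0 (running 16)
Board after move:
 0  0  0
32  0  8
 2 16 16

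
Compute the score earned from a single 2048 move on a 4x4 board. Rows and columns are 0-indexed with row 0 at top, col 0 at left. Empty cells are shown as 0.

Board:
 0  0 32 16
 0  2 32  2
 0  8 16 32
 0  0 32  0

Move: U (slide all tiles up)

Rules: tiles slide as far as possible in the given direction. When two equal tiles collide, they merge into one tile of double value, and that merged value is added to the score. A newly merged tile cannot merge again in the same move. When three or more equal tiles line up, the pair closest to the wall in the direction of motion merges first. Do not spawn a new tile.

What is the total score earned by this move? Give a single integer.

Slide up:
col 0: [0, 0, 0, 0] -> [0, 0, 0, 0]  score +0 (running 0)
col 1: [0, 2, 8, 0] -> [2, 8, 0, 0]  score +0 (running 0)
col 2: [32, 32, 16, 32] -> [64, 16, 32, 0]  score +64 (running 64)
col 3: [16, 2, 32, 0] -> [16, 2, 32, 0]  score +0 (running 64)
Board after move:
 0  2 64 16
 0  8 16  2
 0  0 32 32
 0  0  0  0

Answer: 64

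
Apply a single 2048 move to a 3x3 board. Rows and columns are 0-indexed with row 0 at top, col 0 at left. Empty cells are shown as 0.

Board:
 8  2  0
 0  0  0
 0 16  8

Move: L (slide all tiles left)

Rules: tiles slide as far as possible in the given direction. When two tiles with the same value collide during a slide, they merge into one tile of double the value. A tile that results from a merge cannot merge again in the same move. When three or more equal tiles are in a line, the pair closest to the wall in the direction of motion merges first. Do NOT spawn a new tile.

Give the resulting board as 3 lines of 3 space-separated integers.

Slide left:
row 0: [8, 2, 0] -> [8, 2, 0]
row 1: [0, 0, 0] -> [0, 0, 0]
row 2: [0, 16, 8] -> [16, 8, 0]

Answer:  8  2  0
 0  0  0
16  8  0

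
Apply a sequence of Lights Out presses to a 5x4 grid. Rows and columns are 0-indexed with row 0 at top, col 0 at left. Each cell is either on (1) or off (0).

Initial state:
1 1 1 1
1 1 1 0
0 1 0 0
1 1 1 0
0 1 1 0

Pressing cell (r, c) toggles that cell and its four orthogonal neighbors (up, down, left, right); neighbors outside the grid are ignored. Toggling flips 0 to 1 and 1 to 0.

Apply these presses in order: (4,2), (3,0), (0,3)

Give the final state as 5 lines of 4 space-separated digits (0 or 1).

Answer: 1 1 0 0
1 1 1 1
1 1 0 0
0 0 0 0
1 0 0 1

Derivation:
After press 1 at (4,2):
1 1 1 1
1 1 1 0
0 1 0 0
1 1 0 0
0 0 0 1

After press 2 at (3,0):
1 1 1 1
1 1 1 0
1 1 0 0
0 0 0 0
1 0 0 1

After press 3 at (0,3):
1 1 0 0
1 1 1 1
1 1 0 0
0 0 0 0
1 0 0 1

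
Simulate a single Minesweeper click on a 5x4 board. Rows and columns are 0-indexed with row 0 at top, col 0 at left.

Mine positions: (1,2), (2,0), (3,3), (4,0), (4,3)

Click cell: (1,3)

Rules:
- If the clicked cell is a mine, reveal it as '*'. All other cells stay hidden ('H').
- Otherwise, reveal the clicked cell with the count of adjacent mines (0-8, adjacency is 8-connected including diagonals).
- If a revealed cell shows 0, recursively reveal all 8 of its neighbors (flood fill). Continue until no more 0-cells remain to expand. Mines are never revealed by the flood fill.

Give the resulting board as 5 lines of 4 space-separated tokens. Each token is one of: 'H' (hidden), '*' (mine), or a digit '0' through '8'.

H H H H
H H H 1
H H H H
H H H H
H H H H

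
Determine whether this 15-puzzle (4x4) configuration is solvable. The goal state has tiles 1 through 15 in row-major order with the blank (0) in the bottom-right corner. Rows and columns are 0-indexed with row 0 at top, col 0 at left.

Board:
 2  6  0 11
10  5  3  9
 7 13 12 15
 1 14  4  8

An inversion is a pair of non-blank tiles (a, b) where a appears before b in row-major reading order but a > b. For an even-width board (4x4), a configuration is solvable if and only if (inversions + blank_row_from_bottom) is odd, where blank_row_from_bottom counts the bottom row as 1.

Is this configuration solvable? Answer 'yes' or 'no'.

Answer: yes

Derivation:
Inversions: 43
Blank is in row 0 (0-indexed from top), which is row 4 counting from the bottom (bottom = 1).
43 + 4 = 47, which is odd, so the puzzle is solvable.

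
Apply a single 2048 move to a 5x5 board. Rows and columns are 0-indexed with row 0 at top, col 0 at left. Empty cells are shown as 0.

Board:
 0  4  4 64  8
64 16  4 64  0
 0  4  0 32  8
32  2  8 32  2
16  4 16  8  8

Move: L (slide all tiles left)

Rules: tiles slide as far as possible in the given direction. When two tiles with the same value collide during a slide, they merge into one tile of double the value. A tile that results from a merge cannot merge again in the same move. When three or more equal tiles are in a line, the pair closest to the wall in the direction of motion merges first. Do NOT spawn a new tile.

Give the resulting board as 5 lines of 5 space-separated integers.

Slide left:
row 0: [0, 4, 4, 64, 8] -> [8, 64, 8, 0, 0]
row 1: [64, 16, 4, 64, 0] -> [64, 16, 4, 64, 0]
row 2: [0, 4, 0, 32, 8] -> [4, 32, 8, 0, 0]
row 3: [32, 2, 8, 32, 2] -> [32, 2, 8, 32, 2]
row 4: [16, 4, 16, 8, 8] -> [16, 4, 16, 16, 0]

Answer:  8 64  8  0  0
64 16  4 64  0
 4 32  8  0  0
32  2  8 32  2
16  4 16 16  0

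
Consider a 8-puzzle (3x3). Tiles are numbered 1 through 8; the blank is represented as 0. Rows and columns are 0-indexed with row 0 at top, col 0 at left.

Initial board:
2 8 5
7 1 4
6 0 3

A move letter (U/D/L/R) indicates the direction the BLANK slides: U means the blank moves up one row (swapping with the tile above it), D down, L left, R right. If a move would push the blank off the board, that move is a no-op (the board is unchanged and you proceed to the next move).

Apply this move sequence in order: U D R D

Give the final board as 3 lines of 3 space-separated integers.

Answer: 2 8 5
7 1 4
6 3 0

Derivation:
After move 1 (U):
2 8 5
7 0 4
6 1 3

After move 2 (D):
2 8 5
7 1 4
6 0 3

After move 3 (R):
2 8 5
7 1 4
6 3 0

After move 4 (D):
2 8 5
7 1 4
6 3 0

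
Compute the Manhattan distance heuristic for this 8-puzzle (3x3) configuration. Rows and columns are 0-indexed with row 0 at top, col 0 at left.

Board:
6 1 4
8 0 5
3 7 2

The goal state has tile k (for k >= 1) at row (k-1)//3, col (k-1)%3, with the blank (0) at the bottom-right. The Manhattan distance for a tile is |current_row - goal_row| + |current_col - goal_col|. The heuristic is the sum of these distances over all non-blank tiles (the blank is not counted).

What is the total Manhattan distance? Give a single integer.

Tile 6: at (0,0), goal (1,2), distance |0-1|+|0-2| = 3
Tile 1: at (0,1), goal (0,0), distance |0-0|+|1-0| = 1
Tile 4: at (0,2), goal (1,0), distance |0-1|+|2-0| = 3
Tile 8: at (1,0), goal (2,1), distance |1-2|+|0-1| = 2
Tile 5: at (1,2), goal (1,1), distance |1-1|+|2-1| = 1
Tile 3: at (2,0), goal (0,2), distance |2-0|+|0-2| = 4
Tile 7: at (2,1), goal (2,0), distance |2-2|+|1-0| = 1
Tile 2: at (2,2), goal (0,1), distance |2-0|+|2-1| = 3
Sum: 3 + 1 + 3 + 2 + 1 + 4 + 1 + 3 = 18

Answer: 18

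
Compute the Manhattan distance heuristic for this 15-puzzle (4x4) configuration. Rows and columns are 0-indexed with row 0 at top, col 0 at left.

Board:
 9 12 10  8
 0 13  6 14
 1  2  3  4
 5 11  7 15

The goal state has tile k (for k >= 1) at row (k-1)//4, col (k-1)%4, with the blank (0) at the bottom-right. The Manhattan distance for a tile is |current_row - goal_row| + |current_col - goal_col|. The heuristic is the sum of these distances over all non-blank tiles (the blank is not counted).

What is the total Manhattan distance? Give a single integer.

Answer: 33

Derivation:
Tile 9: (0,0)->(2,0) = 2
Tile 12: (0,1)->(2,3) = 4
Tile 10: (0,2)->(2,1) = 3
Tile 8: (0,3)->(1,3) = 1
Tile 13: (1,1)->(3,0) = 3
Tile 6: (1,2)->(1,1) = 1
Tile 14: (1,3)->(3,1) = 4
Tile 1: (2,0)->(0,0) = 2
Tile 2: (2,1)->(0,1) = 2
Tile 3: (2,2)->(0,2) = 2
Tile 4: (2,3)->(0,3) = 2
Tile 5: (3,0)->(1,0) = 2
Tile 11: (3,1)->(2,2) = 2
Tile 7: (3,2)->(1,2) = 2
Tile 15: (3,3)->(3,2) = 1
Sum: 2 + 4 + 3 + 1 + 3 + 1 + 4 + 2 + 2 + 2 + 2 + 2 + 2 + 2 + 1 = 33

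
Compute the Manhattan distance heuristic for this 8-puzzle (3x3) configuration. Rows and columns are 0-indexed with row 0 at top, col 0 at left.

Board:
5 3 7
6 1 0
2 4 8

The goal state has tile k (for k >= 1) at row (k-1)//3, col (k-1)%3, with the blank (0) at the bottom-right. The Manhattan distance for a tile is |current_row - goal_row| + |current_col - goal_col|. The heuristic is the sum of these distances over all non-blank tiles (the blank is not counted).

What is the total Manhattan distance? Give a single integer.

Answer: 17

Derivation:
Tile 5: at (0,0), goal (1,1), distance |0-1|+|0-1| = 2
Tile 3: at (0,1), goal (0,2), distance |0-0|+|1-2| = 1
Tile 7: at (0,2), goal (2,0), distance |0-2|+|2-0| = 4
Tile 6: at (1,0), goal (1,2), distance |1-1|+|0-2| = 2
Tile 1: at (1,1), goal (0,0), distance |1-0|+|1-0| = 2
Tile 2: at (2,0), goal (0,1), distance |2-0|+|0-1| = 3
Tile 4: at (2,1), goal (1,0), distance |2-1|+|1-0| = 2
Tile 8: at (2,2), goal (2,1), distance |2-2|+|2-1| = 1
Sum: 2 + 1 + 4 + 2 + 2 + 3 + 2 + 1 = 17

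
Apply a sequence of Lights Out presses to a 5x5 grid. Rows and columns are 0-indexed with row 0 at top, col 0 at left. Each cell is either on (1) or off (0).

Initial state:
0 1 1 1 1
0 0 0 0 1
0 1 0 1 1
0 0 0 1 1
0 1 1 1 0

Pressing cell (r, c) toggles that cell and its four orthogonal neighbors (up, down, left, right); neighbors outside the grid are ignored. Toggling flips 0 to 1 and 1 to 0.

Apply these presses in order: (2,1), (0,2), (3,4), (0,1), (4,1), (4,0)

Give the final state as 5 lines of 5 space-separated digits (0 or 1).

After press 1 at (2,1):
0 1 1 1 1
0 1 0 0 1
1 0 1 1 1
0 1 0 1 1
0 1 1 1 0

After press 2 at (0,2):
0 0 0 0 1
0 1 1 0 1
1 0 1 1 1
0 1 0 1 1
0 1 1 1 0

After press 3 at (3,4):
0 0 0 0 1
0 1 1 0 1
1 0 1 1 0
0 1 0 0 0
0 1 1 1 1

After press 4 at (0,1):
1 1 1 0 1
0 0 1 0 1
1 0 1 1 0
0 1 0 0 0
0 1 1 1 1

After press 5 at (4,1):
1 1 1 0 1
0 0 1 0 1
1 0 1 1 0
0 0 0 0 0
1 0 0 1 1

After press 6 at (4,0):
1 1 1 0 1
0 0 1 0 1
1 0 1 1 0
1 0 0 0 0
0 1 0 1 1

Answer: 1 1 1 0 1
0 0 1 0 1
1 0 1 1 0
1 0 0 0 0
0 1 0 1 1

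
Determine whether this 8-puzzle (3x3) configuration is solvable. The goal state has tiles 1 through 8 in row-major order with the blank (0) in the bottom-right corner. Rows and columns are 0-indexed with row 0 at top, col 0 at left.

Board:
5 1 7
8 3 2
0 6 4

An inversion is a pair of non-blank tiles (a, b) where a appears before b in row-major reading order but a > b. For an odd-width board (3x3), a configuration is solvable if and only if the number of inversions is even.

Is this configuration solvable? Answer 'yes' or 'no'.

Inversions (pairs i<j in row-major order where tile[i] > tile[j] > 0): 14
14 is even, so the puzzle is solvable.

Answer: yes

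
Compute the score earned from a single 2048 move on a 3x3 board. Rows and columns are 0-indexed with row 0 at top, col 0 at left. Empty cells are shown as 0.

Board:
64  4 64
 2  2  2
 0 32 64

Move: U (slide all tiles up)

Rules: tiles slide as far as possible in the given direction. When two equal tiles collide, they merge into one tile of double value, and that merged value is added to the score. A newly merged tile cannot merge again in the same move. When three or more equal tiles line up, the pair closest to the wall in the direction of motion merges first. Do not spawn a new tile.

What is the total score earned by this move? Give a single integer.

Answer: 0

Derivation:
Slide up:
col 0: [64, 2, 0] -> [64, 2, 0]  score +0 (running 0)
col 1: [4, 2, 32] -> [4, 2, 32]  score +0 (running 0)
col 2: [64, 2, 64] -> [64, 2, 64]  score +0 (running 0)
Board after move:
64  4 64
 2  2  2
 0 32 64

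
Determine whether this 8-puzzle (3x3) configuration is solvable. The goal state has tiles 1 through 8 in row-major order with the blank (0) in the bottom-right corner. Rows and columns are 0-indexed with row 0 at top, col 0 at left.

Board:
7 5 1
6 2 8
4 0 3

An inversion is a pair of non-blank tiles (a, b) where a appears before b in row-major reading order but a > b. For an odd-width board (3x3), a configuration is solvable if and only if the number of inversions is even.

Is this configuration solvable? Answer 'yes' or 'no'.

Inversions (pairs i<j in row-major order where tile[i] > tile[j] > 0): 16
16 is even, so the puzzle is solvable.

Answer: yes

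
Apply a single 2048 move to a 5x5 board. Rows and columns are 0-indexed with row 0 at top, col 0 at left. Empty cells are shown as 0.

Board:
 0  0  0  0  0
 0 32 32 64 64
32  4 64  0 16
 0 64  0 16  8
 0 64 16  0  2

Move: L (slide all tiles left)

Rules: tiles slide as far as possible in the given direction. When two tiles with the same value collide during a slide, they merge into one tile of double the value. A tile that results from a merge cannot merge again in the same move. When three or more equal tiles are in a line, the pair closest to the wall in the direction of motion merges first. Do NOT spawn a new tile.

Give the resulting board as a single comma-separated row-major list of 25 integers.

Answer: 0, 0, 0, 0, 0, 64, 128, 0, 0, 0, 32, 4, 64, 16, 0, 64, 16, 8, 0, 0, 64, 16, 2, 0, 0

Derivation:
Slide left:
row 0: [0, 0, 0, 0, 0] -> [0, 0, 0, 0, 0]
row 1: [0, 32, 32, 64, 64] -> [64, 128, 0, 0, 0]
row 2: [32, 4, 64, 0, 16] -> [32, 4, 64, 16, 0]
row 3: [0, 64, 0, 16, 8] -> [64, 16, 8, 0, 0]
row 4: [0, 64, 16, 0, 2] -> [64, 16, 2, 0, 0]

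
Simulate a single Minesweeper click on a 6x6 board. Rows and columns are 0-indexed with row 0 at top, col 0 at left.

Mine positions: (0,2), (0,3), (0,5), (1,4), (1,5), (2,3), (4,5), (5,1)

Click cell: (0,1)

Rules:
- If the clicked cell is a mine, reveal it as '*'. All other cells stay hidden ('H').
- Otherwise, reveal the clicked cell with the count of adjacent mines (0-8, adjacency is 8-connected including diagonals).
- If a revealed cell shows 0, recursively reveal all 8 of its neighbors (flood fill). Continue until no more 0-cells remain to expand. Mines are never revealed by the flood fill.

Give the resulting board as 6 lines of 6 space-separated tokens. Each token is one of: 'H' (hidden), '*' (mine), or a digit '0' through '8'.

H 1 H H H H
H H H H H H
H H H H H H
H H H H H H
H H H H H H
H H H H H H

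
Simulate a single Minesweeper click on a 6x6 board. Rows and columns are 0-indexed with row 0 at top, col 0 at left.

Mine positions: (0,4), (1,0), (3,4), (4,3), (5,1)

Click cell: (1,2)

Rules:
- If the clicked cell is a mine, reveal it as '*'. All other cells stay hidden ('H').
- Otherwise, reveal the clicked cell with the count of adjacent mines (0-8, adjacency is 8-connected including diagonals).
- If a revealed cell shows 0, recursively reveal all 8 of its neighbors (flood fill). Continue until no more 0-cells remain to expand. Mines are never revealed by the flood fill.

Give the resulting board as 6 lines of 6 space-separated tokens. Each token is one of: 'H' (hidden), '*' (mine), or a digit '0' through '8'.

H 1 0 1 H H
H 1 0 1 H H
1 1 0 1 H H
0 0 1 2 H H
1 1 2 H H H
H H H H H H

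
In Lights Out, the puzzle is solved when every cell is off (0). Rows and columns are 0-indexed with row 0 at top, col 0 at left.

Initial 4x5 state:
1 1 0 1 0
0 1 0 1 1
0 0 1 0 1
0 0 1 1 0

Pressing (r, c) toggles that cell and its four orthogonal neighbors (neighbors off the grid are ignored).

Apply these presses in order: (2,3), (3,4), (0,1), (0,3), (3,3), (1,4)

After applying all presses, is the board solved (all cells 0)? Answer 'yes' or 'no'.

After press 1 at (2,3):
1 1 0 1 0
0 1 0 0 1
0 0 0 1 0
0 0 1 0 0

After press 2 at (3,4):
1 1 0 1 0
0 1 0 0 1
0 0 0 1 1
0 0 1 1 1

After press 3 at (0,1):
0 0 1 1 0
0 0 0 0 1
0 0 0 1 1
0 0 1 1 1

After press 4 at (0,3):
0 0 0 0 1
0 0 0 1 1
0 0 0 1 1
0 0 1 1 1

After press 5 at (3,3):
0 0 0 0 1
0 0 0 1 1
0 0 0 0 1
0 0 0 0 0

After press 6 at (1,4):
0 0 0 0 0
0 0 0 0 0
0 0 0 0 0
0 0 0 0 0

Lights still on: 0

Answer: yes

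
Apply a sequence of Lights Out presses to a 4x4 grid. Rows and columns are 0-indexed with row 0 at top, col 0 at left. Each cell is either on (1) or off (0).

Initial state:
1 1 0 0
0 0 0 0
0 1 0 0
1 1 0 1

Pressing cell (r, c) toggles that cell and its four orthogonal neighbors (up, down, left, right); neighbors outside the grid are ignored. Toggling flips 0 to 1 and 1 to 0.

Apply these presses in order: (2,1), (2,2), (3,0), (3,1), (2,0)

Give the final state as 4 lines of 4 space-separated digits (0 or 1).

After press 1 at (2,1):
1 1 0 0
0 1 0 0
1 0 1 0
1 0 0 1

After press 2 at (2,2):
1 1 0 0
0 1 1 0
1 1 0 1
1 0 1 1

After press 3 at (3,0):
1 1 0 0
0 1 1 0
0 1 0 1
0 1 1 1

After press 4 at (3,1):
1 1 0 0
0 1 1 0
0 0 0 1
1 0 0 1

After press 5 at (2,0):
1 1 0 0
1 1 1 0
1 1 0 1
0 0 0 1

Answer: 1 1 0 0
1 1 1 0
1 1 0 1
0 0 0 1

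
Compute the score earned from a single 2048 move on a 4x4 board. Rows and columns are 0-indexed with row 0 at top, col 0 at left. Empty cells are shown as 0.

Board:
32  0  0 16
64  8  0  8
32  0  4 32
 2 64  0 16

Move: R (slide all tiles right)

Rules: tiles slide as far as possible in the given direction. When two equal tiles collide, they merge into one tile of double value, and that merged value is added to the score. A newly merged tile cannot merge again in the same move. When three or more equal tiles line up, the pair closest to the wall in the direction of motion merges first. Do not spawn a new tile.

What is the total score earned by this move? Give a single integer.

Slide right:
row 0: [32, 0, 0, 16] -> [0, 0, 32, 16]  score +0 (running 0)
row 1: [64, 8, 0, 8] -> [0, 0, 64, 16]  score +16 (running 16)
row 2: [32, 0, 4, 32] -> [0, 32, 4, 32]  score +0 (running 16)
row 3: [2, 64, 0, 16] -> [0, 2, 64, 16]  score +0 (running 16)
Board after move:
 0  0 32 16
 0  0 64 16
 0 32  4 32
 0  2 64 16

Answer: 16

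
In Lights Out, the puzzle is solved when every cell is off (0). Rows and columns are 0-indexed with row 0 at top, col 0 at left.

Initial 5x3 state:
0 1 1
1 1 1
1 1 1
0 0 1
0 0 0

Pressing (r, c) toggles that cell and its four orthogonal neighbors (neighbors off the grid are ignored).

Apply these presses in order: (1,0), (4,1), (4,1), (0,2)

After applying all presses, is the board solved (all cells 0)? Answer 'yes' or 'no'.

After press 1 at (1,0):
1 1 1
0 0 1
0 1 1
0 0 1
0 0 0

After press 2 at (4,1):
1 1 1
0 0 1
0 1 1
0 1 1
1 1 1

After press 3 at (4,1):
1 1 1
0 0 1
0 1 1
0 0 1
0 0 0

After press 4 at (0,2):
1 0 0
0 0 0
0 1 1
0 0 1
0 0 0

Lights still on: 4

Answer: no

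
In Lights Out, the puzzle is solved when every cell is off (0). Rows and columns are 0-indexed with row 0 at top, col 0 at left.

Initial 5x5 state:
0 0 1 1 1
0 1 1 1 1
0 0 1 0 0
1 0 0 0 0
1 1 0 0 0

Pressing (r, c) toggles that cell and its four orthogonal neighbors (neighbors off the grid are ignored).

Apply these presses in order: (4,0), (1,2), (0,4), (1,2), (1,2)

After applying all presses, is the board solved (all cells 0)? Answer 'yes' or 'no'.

Answer: yes

Derivation:
After press 1 at (4,0):
0 0 1 1 1
0 1 1 1 1
0 0 1 0 0
0 0 0 0 0
0 0 0 0 0

After press 2 at (1,2):
0 0 0 1 1
0 0 0 0 1
0 0 0 0 0
0 0 0 0 0
0 0 0 0 0

After press 3 at (0,4):
0 0 0 0 0
0 0 0 0 0
0 0 0 0 0
0 0 0 0 0
0 0 0 0 0

After press 4 at (1,2):
0 0 1 0 0
0 1 1 1 0
0 0 1 0 0
0 0 0 0 0
0 0 0 0 0

After press 5 at (1,2):
0 0 0 0 0
0 0 0 0 0
0 0 0 0 0
0 0 0 0 0
0 0 0 0 0

Lights still on: 0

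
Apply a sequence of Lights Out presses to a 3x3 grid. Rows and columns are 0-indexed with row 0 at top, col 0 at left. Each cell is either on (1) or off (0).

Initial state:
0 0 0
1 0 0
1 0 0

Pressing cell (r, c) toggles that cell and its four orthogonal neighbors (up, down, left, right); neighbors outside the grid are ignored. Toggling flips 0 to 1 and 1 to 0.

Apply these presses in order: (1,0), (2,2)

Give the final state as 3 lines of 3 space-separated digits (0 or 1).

Answer: 1 0 0
0 1 1
0 1 1

Derivation:
After press 1 at (1,0):
1 0 0
0 1 0
0 0 0

After press 2 at (2,2):
1 0 0
0 1 1
0 1 1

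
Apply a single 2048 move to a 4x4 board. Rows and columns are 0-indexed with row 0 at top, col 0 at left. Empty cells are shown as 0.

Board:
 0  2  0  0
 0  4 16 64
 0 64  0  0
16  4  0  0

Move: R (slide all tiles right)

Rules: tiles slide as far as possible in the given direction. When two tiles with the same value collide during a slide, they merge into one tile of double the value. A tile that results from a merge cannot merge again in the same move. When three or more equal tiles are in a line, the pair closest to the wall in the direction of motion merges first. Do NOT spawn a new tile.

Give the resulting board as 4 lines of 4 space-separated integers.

Slide right:
row 0: [0, 2, 0, 0] -> [0, 0, 0, 2]
row 1: [0, 4, 16, 64] -> [0, 4, 16, 64]
row 2: [0, 64, 0, 0] -> [0, 0, 0, 64]
row 3: [16, 4, 0, 0] -> [0, 0, 16, 4]

Answer:  0  0  0  2
 0  4 16 64
 0  0  0 64
 0  0 16  4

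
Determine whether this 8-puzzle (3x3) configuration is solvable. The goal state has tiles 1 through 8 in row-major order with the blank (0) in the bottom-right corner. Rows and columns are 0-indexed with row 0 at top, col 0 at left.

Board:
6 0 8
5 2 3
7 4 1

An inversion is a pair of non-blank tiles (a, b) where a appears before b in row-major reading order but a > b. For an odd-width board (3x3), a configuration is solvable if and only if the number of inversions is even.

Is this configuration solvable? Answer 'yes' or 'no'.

Inversions (pairs i<j in row-major order where tile[i] > tile[j] > 0): 20
20 is even, so the puzzle is solvable.

Answer: yes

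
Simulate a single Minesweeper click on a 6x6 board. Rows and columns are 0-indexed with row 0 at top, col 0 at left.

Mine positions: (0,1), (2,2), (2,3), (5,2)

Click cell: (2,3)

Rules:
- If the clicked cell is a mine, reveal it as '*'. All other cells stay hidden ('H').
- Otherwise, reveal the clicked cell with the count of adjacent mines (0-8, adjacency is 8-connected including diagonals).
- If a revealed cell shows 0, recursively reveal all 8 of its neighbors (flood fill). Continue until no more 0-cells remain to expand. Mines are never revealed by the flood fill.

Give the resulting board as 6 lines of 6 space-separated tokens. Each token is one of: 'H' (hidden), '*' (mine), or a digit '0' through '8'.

H H H H H H
H H H H H H
H H H * H H
H H H H H H
H H H H H H
H H H H H H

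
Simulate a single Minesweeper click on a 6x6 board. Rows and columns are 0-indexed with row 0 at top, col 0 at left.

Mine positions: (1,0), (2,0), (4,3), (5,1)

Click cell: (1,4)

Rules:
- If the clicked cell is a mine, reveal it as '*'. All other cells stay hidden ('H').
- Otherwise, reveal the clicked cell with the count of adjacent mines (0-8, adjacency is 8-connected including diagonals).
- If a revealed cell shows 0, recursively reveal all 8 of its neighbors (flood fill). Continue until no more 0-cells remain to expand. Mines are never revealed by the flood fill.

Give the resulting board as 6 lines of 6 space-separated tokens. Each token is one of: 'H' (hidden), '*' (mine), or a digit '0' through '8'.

H 1 0 0 0 0
H 2 0 0 0 0
H 2 0 0 0 0
H 1 1 1 1 0
H H H H 1 0
H H H H 1 0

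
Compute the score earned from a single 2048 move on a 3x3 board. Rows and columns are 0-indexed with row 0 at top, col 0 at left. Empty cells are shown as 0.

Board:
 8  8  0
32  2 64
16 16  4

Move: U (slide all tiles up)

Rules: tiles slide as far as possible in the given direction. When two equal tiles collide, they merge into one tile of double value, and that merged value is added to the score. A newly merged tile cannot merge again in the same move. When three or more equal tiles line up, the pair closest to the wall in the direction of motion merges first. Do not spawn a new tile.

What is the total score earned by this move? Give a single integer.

Slide up:
col 0: [8, 32, 16] -> [8, 32, 16]  score +0 (running 0)
col 1: [8, 2, 16] -> [8, 2, 16]  score +0 (running 0)
col 2: [0, 64, 4] -> [64, 4, 0]  score +0 (running 0)
Board after move:
 8  8 64
32  2  4
16 16  0

Answer: 0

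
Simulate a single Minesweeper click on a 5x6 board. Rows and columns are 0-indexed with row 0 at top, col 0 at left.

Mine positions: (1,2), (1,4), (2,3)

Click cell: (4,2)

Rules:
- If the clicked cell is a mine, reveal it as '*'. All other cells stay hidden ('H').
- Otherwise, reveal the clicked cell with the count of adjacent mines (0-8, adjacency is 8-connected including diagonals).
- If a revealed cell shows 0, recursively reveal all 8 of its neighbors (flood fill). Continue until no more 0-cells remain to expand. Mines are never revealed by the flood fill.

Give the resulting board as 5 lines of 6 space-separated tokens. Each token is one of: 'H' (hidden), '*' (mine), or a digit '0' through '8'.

0 1 H H H H
0 1 H H H H
0 1 2 H 2 1
0 0 1 1 1 0
0 0 0 0 0 0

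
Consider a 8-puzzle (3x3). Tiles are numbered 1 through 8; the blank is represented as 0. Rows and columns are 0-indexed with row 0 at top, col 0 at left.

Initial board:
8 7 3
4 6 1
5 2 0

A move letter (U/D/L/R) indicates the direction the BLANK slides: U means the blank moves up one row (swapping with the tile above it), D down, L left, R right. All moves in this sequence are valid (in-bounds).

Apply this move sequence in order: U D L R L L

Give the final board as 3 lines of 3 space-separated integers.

After move 1 (U):
8 7 3
4 6 0
5 2 1

After move 2 (D):
8 7 3
4 6 1
5 2 0

After move 3 (L):
8 7 3
4 6 1
5 0 2

After move 4 (R):
8 7 3
4 6 1
5 2 0

After move 5 (L):
8 7 3
4 6 1
5 0 2

After move 6 (L):
8 7 3
4 6 1
0 5 2

Answer: 8 7 3
4 6 1
0 5 2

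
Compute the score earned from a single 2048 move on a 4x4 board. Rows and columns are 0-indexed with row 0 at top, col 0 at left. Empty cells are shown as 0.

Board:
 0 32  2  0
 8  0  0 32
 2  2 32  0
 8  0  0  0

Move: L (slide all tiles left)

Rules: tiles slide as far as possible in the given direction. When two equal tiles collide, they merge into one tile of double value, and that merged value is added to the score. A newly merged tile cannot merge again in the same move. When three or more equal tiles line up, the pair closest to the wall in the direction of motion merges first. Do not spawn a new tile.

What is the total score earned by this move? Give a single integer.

Answer: 4

Derivation:
Slide left:
row 0: [0, 32, 2, 0] -> [32, 2, 0, 0]  score +0 (running 0)
row 1: [8, 0, 0, 32] -> [8, 32, 0, 0]  score +0 (running 0)
row 2: [2, 2, 32, 0] -> [4, 32, 0, 0]  score +4 (running 4)
row 3: [8, 0, 0, 0] -> [8, 0, 0, 0]  score +0 (running 4)
Board after move:
32  2  0  0
 8 32  0  0
 4 32  0  0
 8  0  0  0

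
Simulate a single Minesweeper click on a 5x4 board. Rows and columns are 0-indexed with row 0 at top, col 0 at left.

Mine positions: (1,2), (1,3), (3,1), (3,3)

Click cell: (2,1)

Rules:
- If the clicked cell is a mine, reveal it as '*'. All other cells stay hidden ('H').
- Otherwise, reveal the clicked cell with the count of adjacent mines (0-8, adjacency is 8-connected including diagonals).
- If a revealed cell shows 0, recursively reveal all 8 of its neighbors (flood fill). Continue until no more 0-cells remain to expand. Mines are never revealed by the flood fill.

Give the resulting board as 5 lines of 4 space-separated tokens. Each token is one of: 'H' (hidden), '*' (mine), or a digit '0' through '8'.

H H H H
H H H H
H 2 H H
H H H H
H H H H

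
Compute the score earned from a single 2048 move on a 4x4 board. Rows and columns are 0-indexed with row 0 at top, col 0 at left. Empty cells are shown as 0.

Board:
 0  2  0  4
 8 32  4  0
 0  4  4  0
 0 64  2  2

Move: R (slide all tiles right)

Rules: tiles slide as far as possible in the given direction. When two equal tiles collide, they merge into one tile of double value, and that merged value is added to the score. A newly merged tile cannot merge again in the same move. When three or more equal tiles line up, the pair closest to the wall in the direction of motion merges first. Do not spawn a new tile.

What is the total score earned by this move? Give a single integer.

Slide right:
row 0: [0, 2, 0, 4] -> [0, 0, 2, 4]  score +0 (running 0)
row 1: [8, 32, 4, 0] -> [0, 8, 32, 4]  score +0 (running 0)
row 2: [0, 4, 4, 0] -> [0, 0, 0, 8]  score +8 (running 8)
row 3: [0, 64, 2, 2] -> [0, 0, 64, 4]  score +4 (running 12)
Board after move:
 0  0  2  4
 0  8 32  4
 0  0  0  8
 0  0 64  4

Answer: 12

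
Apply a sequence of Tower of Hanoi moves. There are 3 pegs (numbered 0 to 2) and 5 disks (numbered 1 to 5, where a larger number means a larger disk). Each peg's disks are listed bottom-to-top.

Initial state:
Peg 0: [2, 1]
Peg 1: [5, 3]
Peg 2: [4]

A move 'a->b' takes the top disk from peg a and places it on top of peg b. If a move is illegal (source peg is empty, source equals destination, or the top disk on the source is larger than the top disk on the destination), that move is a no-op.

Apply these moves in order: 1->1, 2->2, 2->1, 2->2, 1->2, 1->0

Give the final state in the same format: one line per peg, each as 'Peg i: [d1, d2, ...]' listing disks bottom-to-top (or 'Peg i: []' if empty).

After move 1 (1->1):
Peg 0: [2, 1]
Peg 1: [5, 3]
Peg 2: [4]

After move 2 (2->2):
Peg 0: [2, 1]
Peg 1: [5, 3]
Peg 2: [4]

After move 3 (2->1):
Peg 0: [2, 1]
Peg 1: [5, 3]
Peg 2: [4]

After move 4 (2->2):
Peg 0: [2, 1]
Peg 1: [5, 3]
Peg 2: [4]

After move 5 (1->2):
Peg 0: [2, 1]
Peg 1: [5]
Peg 2: [4, 3]

After move 6 (1->0):
Peg 0: [2, 1]
Peg 1: [5]
Peg 2: [4, 3]

Answer: Peg 0: [2, 1]
Peg 1: [5]
Peg 2: [4, 3]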